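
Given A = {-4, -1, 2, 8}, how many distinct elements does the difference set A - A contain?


A - A = {a - a' : a, a' ∈ A}; |A| = 4.
Bounds: 2|A|-1 ≤ |A - A| ≤ |A|² - |A| + 1, i.e. 7 ≤ |A - A| ≤ 13.
Note: 0 ∈ A - A always (from a - a). The set is symmetric: if d ∈ A - A then -d ∈ A - A.
Enumerate nonzero differences d = a - a' with a > a' (then include -d):
Positive differences: {3, 6, 9, 12}
Full difference set: {0} ∪ (positive diffs) ∪ (negative diffs).
|A - A| = 1 + 2·4 = 9 (matches direct enumeration: 9).

|A - A| = 9


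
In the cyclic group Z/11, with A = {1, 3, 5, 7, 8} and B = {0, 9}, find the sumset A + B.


Work in Z/11Z: reduce every sum a + b modulo 11.
Enumerate all 10 pairs:
a = 1: 1+0=1, 1+9=10
a = 3: 3+0=3, 3+9=1
a = 5: 5+0=5, 5+9=3
a = 7: 7+0=7, 7+9=5
a = 8: 8+0=8, 8+9=6
Distinct residues collected: {1, 3, 5, 6, 7, 8, 10}
|A + B| = 7 (out of 11 total residues).

A + B = {1, 3, 5, 6, 7, 8, 10}


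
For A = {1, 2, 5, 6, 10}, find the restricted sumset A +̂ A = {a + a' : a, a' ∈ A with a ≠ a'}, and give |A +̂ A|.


Restricted sumset: A +̂ A = {a + a' : a ∈ A, a' ∈ A, a ≠ a'}.
Equivalently, take A + A and drop any sum 2a that is achievable ONLY as a + a for a ∈ A (i.e. sums representable only with equal summands).
Enumerate pairs (a, a') with a < a' (symmetric, so each unordered pair gives one sum; this covers all a ≠ a'):
  1 + 2 = 3
  1 + 5 = 6
  1 + 6 = 7
  1 + 10 = 11
  2 + 5 = 7
  2 + 6 = 8
  2 + 10 = 12
  5 + 6 = 11
  5 + 10 = 15
  6 + 10 = 16
Collected distinct sums: {3, 6, 7, 8, 11, 12, 15, 16}
|A +̂ A| = 8
(Reference bound: |A +̂ A| ≥ 2|A| - 3 for |A| ≥ 2, with |A| = 5 giving ≥ 7.)

|A +̂ A| = 8


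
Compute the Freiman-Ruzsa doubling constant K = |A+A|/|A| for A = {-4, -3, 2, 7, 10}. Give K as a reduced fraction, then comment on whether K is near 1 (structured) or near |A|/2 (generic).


|A| = 5.
Compute A + A by enumerating all 25 pairs.
A + A = {-8, -7, -6, -2, -1, 3, 4, 6, 7, 9, 12, 14, 17, 20}, so |A + A| = 14.
K = |A + A| / |A| = 14/5 (already in lowest terms) ≈ 2.8000.
Reference: AP of size 5 gives K = 9/5 ≈ 1.8000; a fully generic set of size 5 gives K ≈ 3.0000.

|A| = 5, |A + A| = 14, K = 14/5.


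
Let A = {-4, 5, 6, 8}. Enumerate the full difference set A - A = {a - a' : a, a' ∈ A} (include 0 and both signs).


A - A = {a - a' : a, a' ∈ A}.
Compute a - a' for each ordered pair (a, a'):
a = -4: -4--4=0, -4-5=-9, -4-6=-10, -4-8=-12
a = 5: 5--4=9, 5-5=0, 5-6=-1, 5-8=-3
a = 6: 6--4=10, 6-5=1, 6-6=0, 6-8=-2
a = 8: 8--4=12, 8-5=3, 8-6=2, 8-8=0
Collecting distinct values (and noting 0 appears from a-a):
A - A = {-12, -10, -9, -3, -2, -1, 0, 1, 2, 3, 9, 10, 12}
|A - A| = 13

A - A = {-12, -10, -9, -3, -2, -1, 0, 1, 2, 3, 9, 10, 12}


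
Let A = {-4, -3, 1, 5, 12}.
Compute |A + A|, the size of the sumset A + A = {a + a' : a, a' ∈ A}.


A + A = {a + a' : a, a' ∈ A}; |A| = 5.
General bounds: 2|A| - 1 ≤ |A + A| ≤ |A|(|A|+1)/2, i.e. 9 ≤ |A + A| ≤ 15.
Lower bound 2|A|-1 is attained iff A is an arithmetic progression.
Enumerate sums a + a' for a ≤ a' (symmetric, so this suffices):
a = -4: -4+-4=-8, -4+-3=-7, -4+1=-3, -4+5=1, -4+12=8
a = -3: -3+-3=-6, -3+1=-2, -3+5=2, -3+12=9
a = 1: 1+1=2, 1+5=6, 1+12=13
a = 5: 5+5=10, 5+12=17
a = 12: 12+12=24
Distinct sums: {-8, -7, -6, -3, -2, 1, 2, 6, 8, 9, 10, 13, 17, 24}
|A + A| = 14

|A + A| = 14


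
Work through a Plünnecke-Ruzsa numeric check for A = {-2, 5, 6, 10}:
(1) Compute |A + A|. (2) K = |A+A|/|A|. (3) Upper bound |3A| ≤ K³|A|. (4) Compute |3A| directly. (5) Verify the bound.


|A| = 4.
Step 1: Compute A + A by enumerating all 16 pairs.
A + A = {-4, 3, 4, 8, 10, 11, 12, 15, 16, 20}, so |A + A| = 10.
Step 2: Doubling constant K = |A + A|/|A| = 10/4 = 10/4 ≈ 2.5000.
Step 3: Plünnecke-Ruzsa gives |3A| ≤ K³·|A| = (2.5000)³ · 4 ≈ 62.5000.
Step 4: Compute 3A = A + A + A directly by enumerating all triples (a,b,c) ∈ A³; |3A| = 19.
Step 5: Check 19 ≤ 62.5000? Yes ✓.

K = 10/4, Plünnecke-Ruzsa bound K³|A| ≈ 62.5000, |3A| = 19, inequality holds.


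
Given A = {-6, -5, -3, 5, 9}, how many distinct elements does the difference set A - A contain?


A - A = {a - a' : a, a' ∈ A}; |A| = 5.
Bounds: 2|A|-1 ≤ |A - A| ≤ |A|² - |A| + 1, i.e. 9 ≤ |A - A| ≤ 21.
Note: 0 ∈ A - A always (from a - a). The set is symmetric: if d ∈ A - A then -d ∈ A - A.
Enumerate nonzero differences d = a - a' with a > a' (then include -d):
Positive differences: {1, 2, 3, 4, 8, 10, 11, 12, 14, 15}
Full difference set: {0} ∪ (positive diffs) ∪ (negative diffs).
|A - A| = 1 + 2·10 = 21 (matches direct enumeration: 21).

|A - A| = 21


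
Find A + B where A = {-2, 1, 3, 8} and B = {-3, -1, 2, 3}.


A + B = {a + b : a ∈ A, b ∈ B}.
Enumerate all |A|·|B| = 4·4 = 16 pairs (a, b) and collect distinct sums.
a = -2: -2+-3=-5, -2+-1=-3, -2+2=0, -2+3=1
a = 1: 1+-3=-2, 1+-1=0, 1+2=3, 1+3=4
a = 3: 3+-3=0, 3+-1=2, 3+2=5, 3+3=6
a = 8: 8+-3=5, 8+-1=7, 8+2=10, 8+3=11
Collecting distinct sums: A + B = {-5, -3, -2, 0, 1, 2, 3, 4, 5, 6, 7, 10, 11}
|A + B| = 13

A + B = {-5, -3, -2, 0, 1, 2, 3, 4, 5, 6, 7, 10, 11}


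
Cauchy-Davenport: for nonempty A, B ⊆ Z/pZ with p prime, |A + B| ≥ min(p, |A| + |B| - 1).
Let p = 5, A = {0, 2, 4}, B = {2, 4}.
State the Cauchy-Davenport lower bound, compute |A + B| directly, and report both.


Cauchy-Davenport: |A + B| ≥ min(p, |A| + |B| - 1) for A, B nonempty in Z/pZ.
|A| = 3, |B| = 2, p = 5.
CD lower bound = min(5, 3 + 2 - 1) = min(5, 4) = 4.
Compute A + B mod 5 directly:
a = 0: 0+2=2, 0+4=4
a = 2: 2+2=4, 2+4=1
a = 4: 4+2=1, 4+4=3
A + B = {1, 2, 3, 4}, so |A + B| = 4.
Verify: 4 ≥ 4? Yes ✓.

CD lower bound = 4, actual |A + B| = 4.


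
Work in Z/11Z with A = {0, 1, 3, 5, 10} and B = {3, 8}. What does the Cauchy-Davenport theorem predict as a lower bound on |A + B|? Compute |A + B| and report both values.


Cauchy-Davenport: |A + B| ≥ min(p, |A| + |B| - 1) for A, B nonempty in Z/pZ.
|A| = 5, |B| = 2, p = 11.
CD lower bound = min(11, 5 + 2 - 1) = min(11, 6) = 6.
Compute A + B mod 11 directly:
a = 0: 0+3=3, 0+8=8
a = 1: 1+3=4, 1+8=9
a = 3: 3+3=6, 3+8=0
a = 5: 5+3=8, 5+8=2
a = 10: 10+3=2, 10+8=7
A + B = {0, 2, 3, 4, 6, 7, 8, 9}, so |A + B| = 8.
Verify: 8 ≥ 6? Yes ✓.

CD lower bound = 6, actual |A + B| = 8.


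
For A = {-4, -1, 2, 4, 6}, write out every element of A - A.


A - A = {a - a' : a, a' ∈ A}.
Compute a - a' for each ordered pair (a, a'):
a = -4: -4--4=0, -4--1=-3, -4-2=-6, -4-4=-8, -4-6=-10
a = -1: -1--4=3, -1--1=0, -1-2=-3, -1-4=-5, -1-6=-7
a = 2: 2--4=6, 2--1=3, 2-2=0, 2-4=-2, 2-6=-4
a = 4: 4--4=8, 4--1=5, 4-2=2, 4-4=0, 4-6=-2
a = 6: 6--4=10, 6--1=7, 6-2=4, 6-4=2, 6-6=0
Collecting distinct values (and noting 0 appears from a-a):
A - A = {-10, -8, -7, -6, -5, -4, -3, -2, 0, 2, 3, 4, 5, 6, 7, 8, 10}
|A - A| = 17

A - A = {-10, -8, -7, -6, -5, -4, -3, -2, 0, 2, 3, 4, 5, 6, 7, 8, 10}


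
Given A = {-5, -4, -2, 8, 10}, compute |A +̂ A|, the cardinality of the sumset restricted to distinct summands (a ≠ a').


Restricted sumset: A +̂ A = {a + a' : a ∈ A, a' ∈ A, a ≠ a'}.
Equivalently, take A + A and drop any sum 2a that is achievable ONLY as a + a for a ∈ A (i.e. sums representable only with equal summands).
Enumerate pairs (a, a') with a < a' (symmetric, so each unordered pair gives one sum; this covers all a ≠ a'):
  -5 + -4 = -9
  -5 + -2 = -7
  -5 + 8 = 3
  -5 + 10 = 5
  -4 + -2 = -6
  -4 + 8 = 4
  -4 + 10 = 6
  -2 + 8 = 6
  -2 + 10 = 8
  8 + 10 = 18
Collected distinct sums: {-9, -7, -6, 3, 4, 5, 6, 8, 18}
|A +̂ A| = 9
(Reference bound: |A +̂ A| ≥ 2|A| - 3 for |A| ≥ 2, with |A| = 5 giving ≥ 7.)

|A +̂ A| = 9


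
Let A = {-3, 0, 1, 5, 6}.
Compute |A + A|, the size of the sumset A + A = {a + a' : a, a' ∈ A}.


A + A = {a + a' : a, a' ∈ A}; |A| = 5.
General bounds: 2|A| - 1 ≤ |A + A| ≤ |A|(|A|+1)/2, i.e. 9 ≤ |A + A| ≤ 15.
Lower bound 2|A|-1 is attained iff A is an arithmetic progression.
Enumerate sums a + a' for a ≤ a' (symmetric, so this suffices):
a = -3: -3+-3=-6, -3+0=-3, -3+1=-2, -3+5=2, -3+6=3
a = 0: 0+0=0, 0+1=1, 0+5=5, 0+6=6
a = 1: 1+1=2, 1+5=6, 1+6=7
a = 5: 5+5=10, 5+6=11
a = 6: 6+6=12
Distinct sums: {-6, -3, -2, 0, 1, 2, 3, 5, 6, 7, 10, 11, 12}
|A + A| = 13

|A + A| = 13


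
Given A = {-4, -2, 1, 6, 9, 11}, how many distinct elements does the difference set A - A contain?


A - A = {a - a' : a, a' ∈ A}; |A| = 6.
Bounds: 2|A|-1 ≤ |A - A| ≤ |A|² - |A| + 1, i.e. 11 ≤ |A - A| ≤ 31.
Note: 0 ∈ A - A always (from a - a). The set is symmetric: if d ∈ A - A then -d ∈ A - A.
Enumerate nonzero differences d = a - a' with a > a' (then include -d):
Positive differences: {2, 3, 5, 8, 10, 11, 13, 15}
Full difference set: {0} ∪ (positive diffs) ∪ (negative diffs).
|A - A| = 1 + 2·8 = 17 (matches direct enumeration: 17).

|A - A| = 17


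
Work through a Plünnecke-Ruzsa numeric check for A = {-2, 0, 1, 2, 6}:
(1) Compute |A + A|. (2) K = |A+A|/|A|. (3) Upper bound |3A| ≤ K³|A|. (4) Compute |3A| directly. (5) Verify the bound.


|A| = 5.
Step 1: Compute A + A by enumerating all 25 pairs.
A + A = {-4, -2, -1, 0, 1, 2, 3, 4, 6, 7, 8, 12}, so |A + A| = 12.
Step 2: Doubling constant K = |A + A|/|A| = 12/5 = 12/5 ≈ 2.4000.
Step 3: Plünnecke-Ruzsa gives |3A| ≤ K³·|A| = (2.4000)³ · 5 ≈ 69.1200.
Step 4: Compute 3A = A + A + A directly by enumerating all triples (a,b,c) ∈ A³; |3A| = 20.
Step 5: Check 20 ≤ 69.1200? Yes ✓.

K = 12/5, Plünnecke-Ruzsa bound K³|A| ≈ 69.1200, |3A| = 20, inequality holds.


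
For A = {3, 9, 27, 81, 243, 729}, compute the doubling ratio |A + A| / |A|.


|A| = 6.
Compute A + A by enumerating all 36 pairs.
A + A = {6, 12, 18, 30, 36, 54, 84, 90, 108, 162, 246, 252, 270, 324, 486, 732, 738, 756, 810, 972, 1458}, so |A + A| = 21.
K = |A + A| / |A| = 21/6 = 7/2 ≈ 3.5000.
Reference: AP of size 6 gives K = 11/6 ≈ 1.8333; a fully generic set of size 6 gives K ≈ 3.5000.

|A| = 6, |A + A| = 21, K = 21/6 = 7/2.


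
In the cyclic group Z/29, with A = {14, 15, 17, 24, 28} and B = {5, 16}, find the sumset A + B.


Work in Z/29Z: reduce every sum a + b modulo 29.
Enumerate all 10 pairs:
a = 14: 14+5=19, 14+16=1
a = 15: 15+5=20, 15+16=2
a = 17: 17+5=22, 17+16=4
a = 24: 24+5=0, 24+16=11
a = 28: 28+5=4, 28+16=15
Distinct residues collected: {0, 1, 2, 4, 11, 15, 19, 20, 22}
|A + B| = 9 (out of 29 total residues).

A + B = {0, 1, 2, 4, 11, 15, 19, 20, 22}


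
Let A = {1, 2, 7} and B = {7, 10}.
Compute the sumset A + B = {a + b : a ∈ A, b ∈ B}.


A + B = {a + b : a ∈ A, b ∈ B}.
Enumerate all |A|·|B| = 3·2 = 6 pairs (a, b) and collect distinct sums.
a = 1: 1+7=8, 1+10=11
a = 2: 2+7=9, 2+10=12
a = 7: 7+7=14, 7+10=17
Collecting distinct sums: A + B = {8, 9, 11, 12, 14, 17}
|A + B| = 6

A + B = {8, 9, 11, 12, 14, 17}


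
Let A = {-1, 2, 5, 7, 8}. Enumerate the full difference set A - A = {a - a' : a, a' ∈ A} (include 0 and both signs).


A - A = {a - a' : a, a' ∈ A}.
Compute a - a' for each ordered pair (a, a'):
a = -1: -1--1=0, -1-2=-3, -1-5=-6, -1-7=-8, -1-8=-9
a = 2: 2--1=3, 2-2=0, 2-5=-3, 2-7=-5, 2-8=-6
a = 5: 5--1=6, 5-2=3, 5-5=0, 5-7=-2, 5-8=-3
a = 7: 7--1=8, 7-2=5, 7-5=2, 7-7=0, 7-8=-1
a = 8: 8--1=9, 8-2=6, 8-5=3, 8-7=1, 8-8=0
Collecting distinct values (and noting 0 appears from a-a):
A - A = {-9, -8, -6, -5, -3, -2, -1, 0, 1, 2, 3, 5, 6, 8, 9}
|A - A| = 15

A - A = {-9, -8, -6, -5, -3, -2, -1, 0, 1, 2, 3, 5, 6, 8, 9}


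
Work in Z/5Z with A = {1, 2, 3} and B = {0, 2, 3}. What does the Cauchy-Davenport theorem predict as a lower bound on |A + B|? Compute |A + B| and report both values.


Cauchy-Davenport: |A + B| ≥ min(p, |A| + |B| - 1) for A, B nonempty in Z/pZ.
|A| = 3, |B| = 3, p = 5.
CD lower bound = min(5, 3 + 3 - 1) = min(5, 5) = 5.
Compute A + B mod 5 directly:
a = 1: 1+0=1, 1+2=3, 1+3=4
a = 2: 2+0=2, 2+2=4, 2+3=0
a = 3: 3+0=3, 3+2=0, 3+3=1
A + B = {0, 1, 2, 3, 4}, so |A + B| = 5.
Verify: 5 ≥ 5? Yes ✓.

CD lower bound = 5, actual |A + B| = 5.


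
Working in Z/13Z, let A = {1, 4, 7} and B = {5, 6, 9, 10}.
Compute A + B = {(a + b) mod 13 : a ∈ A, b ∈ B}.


Work in Z/13Z: reduce every sum a + b modulo 13.
Enumerate all 12 pairs:
a = 1: 1+5=6, 1+6=7, 1+9=10, 1+10=11
a = 4: 4+5=9, 4+6=10, 4+9=0, 4+10=1
a = 7: 7+5=12, 7+6=0, 7+9=3, 7+10=4
Distinct residues collected: {0, 1, 3, 4, 6, 7, 9, 10, 11, 12}
|A + B| = 10 (out of 13 total residues).

A + B = {0, 1, 3, 4, 6, 7, 9, 10, 11, 12}


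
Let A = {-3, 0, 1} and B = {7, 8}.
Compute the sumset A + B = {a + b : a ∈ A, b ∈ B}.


A + B = {a + b : a ∈ A, b ∈ B}.
Enumerate all |A|·|B| = 3·2 = 6 pairs (a, b) and collect distinct sums.
a = -3: -3+7=4, -3+8=5
a = 0: 0+7=7, 0+8=8
a = 1: 1+7=8, 1+8=9
Collecting distinct sums: A + B = {4, 5, 7, 8, 9}
|A + B| = 5

A + B = {4, 5, 7, 8, 9}


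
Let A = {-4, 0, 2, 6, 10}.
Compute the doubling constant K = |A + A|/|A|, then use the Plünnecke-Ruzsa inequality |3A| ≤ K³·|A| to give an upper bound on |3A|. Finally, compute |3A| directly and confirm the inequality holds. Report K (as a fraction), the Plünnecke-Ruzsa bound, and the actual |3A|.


|A| = 5.
Step 1: Compute A + A by enumerating all 25 pairs.
A + A = {-8, -4, -2, 0, 2, 4, 6, 8, 10, 12, 16, 20}, so |A + A| = 12.
Step 2: Doubling constant K = |A + A|/|A| = 12/5 = 12/5 ≈ 2.4000.
Step 3: Plünnecke-Ruzsa gives |3A| ≤ K³·|A| = (2.4000)³ · 5 ≈ 69.1200.
Step 4: Compute 3A = A + A + A directly by enumerating all triples (a,b,c) ∈ A³; |3A| = 19.
Step 5: Check 19 ≤ 69.1200? Yes ✓.

K = 12/5, Plünnecke-Ruzsa bound K³|A| ≈ 69.1200, |3A| = 19, inequality holds.


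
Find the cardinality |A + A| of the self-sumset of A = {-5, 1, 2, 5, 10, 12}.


A + A = {a + a' : a, a' ∈ A}; |A| = 6.
General bounds: 2|A| - 1 ≤ |A + A| ≤ |A|(|A|+1)/2, i.e. 11 ≤ |A + A| ≤ 21.
Lower bound 2|A|-1 is attained iff A is an arithmetic progression.
Enumerate sums a + a' for a ≤ a' (symmetric, so this suffices):
a = -5: -5+-5=-10, -5+1=-4, -5+2=-3, -5+5=0, -5+10=5, -5+12=7
a = 1: 1+1=2, 1+2=3, 1+5=6, 1+10=11, 1+12=13
a = 2: 2+2=4, 2+5=7, 2+10=12, 2+12=14
a = 5: 5+5=10, 5+10=15, 5+12=17
a = 10: 10+10=20, 10+12=22
a = 12: 12+12=24
Distinct sums: {-10, -4, -3, 0, 2, 3, 4, 5, 6, 7, 10, 11, 12, 13, 14, 15, 17, 20, 22, 24}
|A + A| = 20

|A + A| = 20


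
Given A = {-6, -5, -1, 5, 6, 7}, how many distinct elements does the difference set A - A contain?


A - A = {a - a' : a, a' ∈ A}; |A| = 6.
Bounds: 2|A|-1 ≤ |A - A| ≤ |A|² - |A| + 1, i.e. 11 ≤ |A - A| ≤ 31.
Note: 0 ∈ A - A always (from a - a). The set is symmetric: if d ∈ A - A then -d ∈ A - A.
Enumerate nonzero differences d = a - a' with a > a' (then include -d):
Positive differences: {1, 2, 4, 5, 6, 7, 8, 10, 11, 12, 13}
Full difference set: {0} ∪ (positive diffs) ∪ (negative diffs).
|A - A| = 1 + 2·11 = 23 (matches direct enumeration: 23).

|A - A| = 23


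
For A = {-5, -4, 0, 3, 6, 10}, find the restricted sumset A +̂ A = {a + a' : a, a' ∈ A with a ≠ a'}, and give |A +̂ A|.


Restricted sumset: A +̂ A = {a + a' : a ∈ A, a' ∈ A, a ≠ a'}.
Equivalently, take A + A and drop any sum 2a that is achievable ONLY as a + a for a ∈ A (i.e. sums representable only with equal summands).
Enumerate pairs (a, a') with a < a' (symmetric, so each unordered pair gives one sum; this covers all a ≠ a'):
  -5 + -4 = -9
  -5 + 0 = -5
  -5 + 3 = -2
  -5 + 6 = 1
  -5 + 10 = 5
  -4 + 0 = -4
  -4 + 3 = -1
  -4 + 6 = 2
  -4 + 10 = 6
  0 + 3 = 3
  0 + 6 = 6
  0 + 10 = 10
  3 + 6 = 9
  3 + 10 = 13
  6 + 10 = 16
Collected distinct sums: {-9, -5, -4, -2, -1, 1, 2, 3, 5, 6, 9, 10, 13, 16}
|A +̂ A| = 14
(Reference bound: |A +̂ A| ≥ 2|A| - 3 for |A| ≥ 2, with |A| = 6 giving ≥ 9.)

|A +̂ A| = 14


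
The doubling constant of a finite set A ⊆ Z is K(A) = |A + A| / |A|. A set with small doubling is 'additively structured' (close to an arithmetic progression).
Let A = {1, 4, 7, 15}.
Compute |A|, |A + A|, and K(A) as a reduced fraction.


|A| = 4.
Compute A + A by enumerating all 16 pairs.
A + A = {2, 5, 8, 11, 14, 16, 19, 22, 30}, so |A + A| = 9.
K = |A + A| / |A| = 9/4 (already in lowest terms) ≈ 2.2500.
Reference: AP of size 4 gives K = 7/4 ≈ 1.7500; a fully generic set of size 4 gives K ≈ 2.5000.

|A| = 4, |A + A| = 9, K = 9/4.


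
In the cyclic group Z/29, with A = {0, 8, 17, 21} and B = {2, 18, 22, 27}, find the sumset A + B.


Work in Z/29Z: reduce every sum a + b modulo 29.
Enumerate all 16 pairs:
a = 0: 0+2=2, 0+18=18, 0+22=22, 0+27=27
a = 8: 8+2=10, 8+18=26, 8+22=1, 8+27=6
a = 17: 17+2=19, 17+18=6, 17+22=10, 17+27=15
a = 21: 21+2=23, 21+18=10, 21+22=14, 21+27=19
Distinct residues collected: {1, 2, 6, 10, 14, 15, 18, 19, 22, 23, 26, 27}
|A + B| = 12 (out of 29 total residues).

A + B = {1, 2, 6, 10, 14, 15, 18, 19, 22, 23, 26, 27}


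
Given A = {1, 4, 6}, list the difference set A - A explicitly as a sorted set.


A - A = {a - a' : a, a' ∈ A}.
Compute a - a' for each ordered pair (a, a'):
a = 1: 1-1=0, 1-4=-3, 1-6=-5
a = 4: 4-1=3, 4-4=0, 4-6=-2
a = 6: 6-1=5, 6-4=2, 6-6=0
Collecting distinct values (and noting 0 appears from a-a):
A - A = {-5, -3, -2, 0, 2, 3, 5}
|A - A| = 7

A - A = {-5, -3, -2, 0, 2, 3, 5}


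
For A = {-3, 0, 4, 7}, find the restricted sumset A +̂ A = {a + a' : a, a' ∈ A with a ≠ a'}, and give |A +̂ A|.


Restricted sumset: A +̂ A = {a + a' : a ∈ A, a' ∈ A, a ≠ a'}.
Equivalently, take A + A and drop any sum 2a that is achievable ONLY as a + a for a ∈ A (i.e. sums representable only with equal summands).
Enumerate pairs (a, a') with a < a' (symmetric, so each unordered pair gives one sum; this covers all a ≠ a'):
  -3 + 0 = -3
  -3 + 4 = 1
  -3 + 7 = 4
  0 + 4 = 4
  0 + 7 = 7
  4 + 7 = 11
Collected distinct sums: {-3, 1, 4, 7, 11}
|A +̂ A| = 5
(Reference bound: |A +̂ A| ≥ 2|A| - 3 for |A| ≥ 2, with |A| = 4 giving ≥ 5.)

|A +̂ A| = 5


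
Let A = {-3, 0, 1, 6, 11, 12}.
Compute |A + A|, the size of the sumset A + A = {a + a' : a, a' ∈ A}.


A + A = {a + a' : a, a' ∈ A}; |A| = 6.
General bounds: 2|A| - 1 ≤ |A + A| ≤ |A|(|A|+1)/2, i.e. 11 ≤ |A + A| ≤ 21.
Lower bound 2|A|-1 is attained iff A is an arithmetic progression.
Enumerate sums a + a' for a ≤ a' (symmetric, so this suffices):
a = -3: -3+-3=-6, -3+0=-3, -3+1=-2, -3+6=3, -3+11=8, -3+12=9
a = 0: 0+0=0, 0+1=1, 0+6=6, 0+11=11, 0+12=12
a = 1: 1+1=2, 1+6=7, 1+11=12, 1+12=13
a = 6: 6+6=12, 6+11=17, 6+12=18
a = 11: 11+11=22, 11+12=23
a = 12: 12+12=24
Distinct sums: {-6, -3, -2, 0, 1, 2, 3, 6, 7, 8, 9, 11, 12, 13, 17, 18, 22, 23, 24}
|A + A| = 19

|A + A| = 19


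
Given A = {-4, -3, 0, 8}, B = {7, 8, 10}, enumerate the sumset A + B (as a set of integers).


A + B = {a + b : a ∈ A, b ∈ B}.
Enumerate all |A|·|B| = 4·3 = 12 pairs (a, b) and collect distinct sums.
a = -4: -4+7=3, -4+8=4, -4+10=6
a = -3: -3+7=4, -3+8=5, -3+10=7
a = 0: 0+7=7, 0+8=8, 0+10=10
a = 8: 8+7=15, 8+8=16, 8+10=18
Collecting distinct sums: A + B = {3, 4, 5, 6, 7, 8, 10, 15, 16, 18}
|A + B| = 10

A + B = {3, 4, 5, 6, 7, 8, 10, 15, 16, 18}


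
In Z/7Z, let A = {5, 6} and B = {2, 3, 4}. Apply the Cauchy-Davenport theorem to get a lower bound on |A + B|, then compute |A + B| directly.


Cauchy-Davenport: |A + B| ≥ min(p, |A| + |B| - 1) for A, B nonempty in Z/pZ.
|A| = 2, |B| = 3, p = 7.
CD lower bound = min(7, 2 + 3 - 1) = min(7, 4) = 4.
Compute A + B mod 7 directly:
a = 5: 5+2=0, 5+3=1, 5+4=2
a = 6: 6+2=1, 6+3=2, 6+4=3
A + B = {0, 1, 2, 3}, so |A + B| = 4.
Verify: 4 ≥ 4? Yes ✓.

CD lower bound = 4, actual |A + B| = 4.


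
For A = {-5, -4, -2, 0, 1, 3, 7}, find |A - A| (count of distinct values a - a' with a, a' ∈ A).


A - A = {a - a' : a, a' ∈ A}; |A| = 7.
Bounds: 2|A|-1 ≤ |A - A| ≤ |A|² - |A| + 1, i.e. 13 ≤ |A - A| ≤ 43.
Note: 0 ∈ A - A always (from a - a). The set is symmetric: if d ∈ A - A then -d ∈ A - A.
Enumerate nonzero differences d = a - a' with a > a' (then include -d):
Positive differences: {1, 2, 3, 4, 5, 6, 7, 8, 9, 11, 12}
Full difference set: {0} ∪ (positive diffs) ∪ (negative diffs).
|A - A| = 1 + 2·11 = 23 (matches direct enumeration: 23).

|A - A| = 23


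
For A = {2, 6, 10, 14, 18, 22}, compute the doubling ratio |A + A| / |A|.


|A| = 6.
Compute A + A by enumerating all 36 pairs.
A + A = {4, 8, 12, 16, 20, 24, 28, 32, 36, 40, 44}, so |A + A| = 11.
K = |A + A| / |A| = 11/6 (already in lowest terms) ≈ 1.8333.
Reference: AP of size 6 gives K = 11/6 ≈ 1.8333; a fully generic set of size 6 gives K ≈ 3.5000.

|A| = 6, |A + A| = 11, K = 11/6.


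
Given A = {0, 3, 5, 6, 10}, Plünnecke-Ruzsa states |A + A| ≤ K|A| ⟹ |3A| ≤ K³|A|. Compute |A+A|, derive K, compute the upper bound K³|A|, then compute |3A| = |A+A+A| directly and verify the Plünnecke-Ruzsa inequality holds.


|A| = 5.
Step 1: Compute A + A by enumerating all 25 pairs.
A + A = {0, 3, 5, 6, 8, 9, 10, 11, 12, 13, 15, 16, 20}, so |A + A| = 13.
Step 2: Doubling constant K = |A + A|/|A| = 13/5 = 13/5 ≈ 2.6000.
Step 3: Plünnecke-Ruzsa gives |3A| ≤ K³·|A| = (2.6000)³ · 5 ≈ 87.8800.
Step 4: Compute 3A = A + A + A directly by enumerating all triples (a,b,c) ∈ A³; |3A| = 23.
Step 5: Check 23 ≤ 87.8800? Yes ✓.

K = 13/5, Plünnecke-Ruzsa bound K³|A| ≈ 87.8800, |3A| = 23, inequality holds.


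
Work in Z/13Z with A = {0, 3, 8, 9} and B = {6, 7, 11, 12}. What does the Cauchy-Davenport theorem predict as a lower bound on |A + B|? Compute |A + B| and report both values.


Cauchy-Davenport: |A + B| ≥ min(p, |A| + |B| - 1) for A, B nonempty in Z/pZ.
|A| = 4, |B| = 4, p = 13.
CD lower bound = min(13, 4 + 4 - 1) = min(13, 7) = 7.
Compute A + B mod 13 directly:
a = 0: 0+6=6, 0+7=7, 0+11=11, 0+12=12
a = 3: 3+6=9, 3+7=10, 3+11=1, 3+12=2
a = 8: 8+6=1, 8+7=2, 8+11=6, 8+12=7
a = 9: 9+6=2, 9+7=3, 9+11=7, 9+12=8
A + B = {1, 2, 3, 6, 7, 8, 9, 10, 11, 12}, so |A + B| = 10.
Verify: 10 ≥ 7? Yes ✓.

CD lower bound = 7, actual |A + B| = 10.


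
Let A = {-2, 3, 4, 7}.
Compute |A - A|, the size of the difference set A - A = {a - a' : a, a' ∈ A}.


A - A = {a - a' : a, a' ∈ A}; |A| = 4.
Bounds: 2|A|-1 ≤ |A - A| ≤ |A|² - |A| + 1, i.e. 7 ≤ |A - A| ≤ 13.
Note: 0 ∈ A - A always (from a - a). The set is symmetric: if d ∈ A - A then -d ∈ A - A.
Enumerate nonzero differences d = a - a' with a > a' (then include -d):
Positive differences: {1, 3, 4, 5, 6, 9}
Full difference set: {0} ∪ (positive diffs) ∪ (negative diffs).
|A - A| = 1 + 2·6 = 13 (matches direct enumeration: 13).

|A - A| = 13


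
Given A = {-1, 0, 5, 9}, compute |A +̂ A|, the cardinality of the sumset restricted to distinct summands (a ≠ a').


Restricted sumset: A +̂ A = {a + a' : a ∈ A, a' ∈ A, a ≠ a'}.
Equivalently, take A + A and drop any sum 2a that is achievable ONLY as a + a for a ∈ A (i.e. sums representable only with equal summands).
Enumerate pairs (a, a') with a < a' (symmetric, so each unordered pair gives one sum; this covers all a ≠ a'):
  -1 + 0 = -1
  -1 + 5 = 4
  -1 + 9 = 8
  0 + 5 = 5
  0 + 9 = 9
  5 + 9 = 14
Collected distinct sums: {-1, 4, 5, 8, 9, 14}
|A +̂ A| = 6
(Reference bound: |A +̂ A| ≥ 2|A| - 3 for |A| ≥ 2, with |A| = 4 giving ≥ 5.)

|A +̂ A| = 6


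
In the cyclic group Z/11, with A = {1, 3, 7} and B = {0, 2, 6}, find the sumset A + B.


Work in Z/11Z: reduce every sum a + b modulo 11.
Enumerate all 9 pairs:
a = 1: 1+0=1, 1+2=3, 1+6=7
a = 3: 3+0=3, 3+2=5, 3+6=9
a = 7: 7+0=7, 7+2=9, 7+6=2
Distinct residues collected: {1, 2, 3, 5, 7, 9}
|A + B| = 6 (out of 11 total residues).

A + B = {1, 2, 3, 5, 7, 9}


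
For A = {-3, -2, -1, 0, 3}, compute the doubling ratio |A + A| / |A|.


|A| = 5.
Compute A + A by enumerating all 25 pairs.
A + A = {-6, -5, -4, -3, -2, -1, 0, 1, 2, 3, 6}, so |A + A| = 11.
K = |A + A| / |A| = 11/5 (already in lowest terms) ≈ 2.2000.
Reference: AP of size 5 gives K = 9/5 ≈ 1.8000; a fully generic set of size 5 gives K ≈ 3.0000.

|A| = 5, |A + A| = 11, K = 11/5.


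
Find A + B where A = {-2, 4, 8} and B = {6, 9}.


A + B = {a + b : a ∈ A, b ∈ B}.
Enumerate all |A|·|B| = 3·2 = 6 pairs (a, b) and collect distinct sums.
a = -2: -2+6=4, -2+9=7
a = 4: 4+6=10, 4+9=13
a = 8: 8+6=14, 8+9=17
Collecting distinct sums: A + B = {4, 7, 10, 13, 14, 17}
|A + B| = 6

A + B = {4, 7, 10, 13, 14, 17}


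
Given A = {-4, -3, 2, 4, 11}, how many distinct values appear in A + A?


A + A = {a + a' : a, a' ∈ A}; |A| = 5.
General bounds: 2|A| - 1 ≤ |A + A| ≤ |A|(|A|+1)/2, i.e. 9 ≤ |A + A| ≤ 15.
Lower bound 2|A|-1 is attained iff A is an arithmetic progression.
Enumerate sums a + a' for a ≤ a' (symmetric, so this suffices):
a = -4: -4+-4=-8, -4+-3=-7, -4+2=-2, -4+4=0, -4+11=7
a = -3: -3+-3=-6, -3+2=-1, -3+4=1, -3+11=8
a = 2: 2+2=4, 2+4=6, 2+11=13
a = 4: 4+4=8, 4+11=15
a = 11: 11+11=22
Distinct sums: {-8, -7, -6, -2, -1, 0, 1, 4, 6, 7, 8, 13, 15, 22}
|A + A| = 14

|A + A| = 14


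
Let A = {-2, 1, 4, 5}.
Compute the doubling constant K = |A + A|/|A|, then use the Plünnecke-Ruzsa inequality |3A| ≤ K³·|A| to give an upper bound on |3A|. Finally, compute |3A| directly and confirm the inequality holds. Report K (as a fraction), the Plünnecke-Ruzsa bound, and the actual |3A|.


|A| = 4.
Step 1: Compute A + A by enumerating all 16 pairs.
A + A = {-4, -1, 2, 3, 5, 6, 8, 9, 10}, so |A + A| = 9.
Step 2: Doubling constant K = |A + A|/|A| = 9/4 = 9/4 ≈ 2.2500.
Step 3: Plünnecke-Ruzsa gives |3A| ≤ K³·|A| = (2.2500)³ · 4 ≈ 45.5625.
Step 4: Compute 3A = A + A + A directly by enumerating all triples (a,b,c) ∈ A³; |3A| = 16.
Step 5: Check 16 ≤ 45.5625? Yes ✓.

K = 9/4, Plünnecke-Ruzsa bound K³|A| ≈ 45.5625, |3A| = 16, inequality holds.


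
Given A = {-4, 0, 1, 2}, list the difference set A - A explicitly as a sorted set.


A - A = {a - a' : a, a' ∈ A}.
Compute a - a' for each ordered pair (a, a'):
a = -4: -4--4=0, -4-0=-4, -4-1=-5, -4-2=-6
a = 0: 0--4=4, 0-0=0, 0-1=-1, 0-2=-2
a = 1: 1--4=5, 1-0=1, 1-1=0, 1-2=-1
a = 2: 2--4=6, 2-0=2, 2-1=1, 2-2=0
Collecting distinct values (and noting 0 appears from a-a):
A - A = {-6, -5, -4, -2, -1, 0, 1, 2, 4, 5, 6}
|A - A| = 11

A - A = {-6, -5, -4, -2, -1, 0, 1, 2, 4, 5, 6}


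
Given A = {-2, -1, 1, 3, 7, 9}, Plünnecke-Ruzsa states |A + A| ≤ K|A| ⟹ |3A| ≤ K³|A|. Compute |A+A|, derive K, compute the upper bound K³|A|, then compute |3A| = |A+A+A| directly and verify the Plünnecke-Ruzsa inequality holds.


|A| = 6.
Step 1: Compute A + A by enumerating all 36 pairs.
A + A = {-4, -3, -2, -1, 0, 1, 2, 4, 5, 6, 7, 8, 10, 12, 14, 16, 18}, so |A + A| = 17.
Step 2: Doubling constant K = |A + A|/|A| = 17/6 = 17/6 ≈ 2.8333.
Step 3: Plünnecke-Ruzsa gives |3A| ≤ K³·|A| = (2.8333)³ · 6 ≈ 136.4722.
Step 4: Compute 3A = A + A + A directly by enumerating all triples (a,b,c) ∈ A³; |3A| = 29.
Step 5: Check 29 ≤ 136.4722? Yes ✓.

K = 17/6, Plünnecke-Ruzsa bound K³|A| ≈ 136.4722, |3A| = 29, inequality holds.


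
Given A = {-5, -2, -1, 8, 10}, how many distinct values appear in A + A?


A + A = {a + a' : a, a' ∈ A}; |A| = 5.
General bounds: 2|A| - 1 ≤ |A + A| ≤ |A|(|A|+1)/2, i.e. 9 ≤ |A + A| ≤ 15.
Lower bound 2|A|-1 is attained iff A is an arithmetic progression.
Enumerate sums a + a' for a ≤ a' (symmetric, so this suffices):
a = -5: -5+-5=-10, -5+-2=-7, -5+-1=-6, -5+8=3, -5+10=5
a = -2: -2+-2=-4, -2+-1=-3, -2+8=6, -2+10=8
a = -1: -1+-1=-2, -1+8=7, -1+10=9
a = 8: 8+8=16, 8+10=18
a = 10: 10+10=20
Distinct sums: {-10, -7, -6, -4, -3, -2, 3, 5, 6, 7, 8, 9, 16, 18, 20}
|A + A| = 15

|A + A| = 15


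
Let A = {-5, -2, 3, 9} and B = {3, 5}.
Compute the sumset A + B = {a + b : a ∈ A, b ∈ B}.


A + B = {a + b : a ∈ A, b ∈ B}.
Enumerate all |A|·|B| = 4·2 = 8 pairs (a, b) and collect distinct sums.
a = -5: -5+3=-2, -5+5=0
a = -2: -2+3=1, -2+5=3
a = 3: 3+3=6, 3+5=8
a = 9: 9+3=12, 9+5=14
Collecting distinct sums: A + B = {-2, 0, 1, 3, 6, 8, 12, 14}
|A + B| = 8

A + B = {-2, 0, 1, 3, 6, 8, 12, 14}


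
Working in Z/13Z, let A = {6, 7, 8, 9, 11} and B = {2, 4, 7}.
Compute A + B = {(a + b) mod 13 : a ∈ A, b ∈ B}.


Work in Z/13Z: reduce every sum a + b modulo 13.
Enumerate all 15 pairs:
a = 6: 6+2=8, 6+4=10, 6+7=0
a = 7: 7+2=9, 7+4=11, 7+7=1
a = 8: 8+2=10, 8+4=12, 8+7=2
a = 9: 9+2=11, 9+4=0, 9+7=3
a = 11: 11+2=0, 11+4=2, 11+7=5
Distinct residues collected: {0, 1, 2, 3, 5, 8, 9, 10, 11, 12}
|A + B| = 10 (out of 13 total residues).

A + B = {0, 1, 2, 3, 5, 8, 9, 10, 11, 12}


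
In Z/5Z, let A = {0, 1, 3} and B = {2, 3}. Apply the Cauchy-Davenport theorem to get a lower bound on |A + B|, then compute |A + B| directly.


Cauchy-Davenport: |A + B| ≥ min(p, |A| + |B| - 1) for A, B nonempty in Z/pZ.
|A| = 3, |B| = 2, p = 5.
CD lower bound = min(5, 3 + 2 - 1) = min(5, 4) = 4.
Compute A + B mod 5 directly:
a = 0: 0+2=2, 0+3=3
a = 1: 1+2=3, 1+3=4
a = 3: 3+2=0, 3+3=1
A + B = {0, 1, 2, 3, 4}, so |A + B| = 5.
Verify: 5 ≥ 4? Yes ✓.

CD lower bound = 4, actual |A + B| = 5.


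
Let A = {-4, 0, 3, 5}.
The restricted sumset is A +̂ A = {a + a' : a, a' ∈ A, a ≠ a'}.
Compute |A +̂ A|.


Restricted sumset: A +̂ A = {a + a' : a ∈ A, a' ∈ A, a ≠ a'}.
Equivalently, take A + A and drop any sum 2a that is achievable ONLY as a + a for a ∈ A (i.e. sums representable only with equal summands).
Enumerate pairs (a, a') with a < a' (symmetric, so each unordered pair gives one sum; this covers all a ≠ a'):
  -4 + 0 = -4
  -4 + 3 = -1
  -4 + 5 = 1
  0 + 3 = 3
  0 + 5 = 5
  3 + 5 = 8
Collected distinct sums: {-4, -1, 1, 3, 5, 8}
|A +̂ A| = 6
(Reference bound: |A +̂ A| ≥ 2|A| - 3 for |A| ≥ 2, with |A| = 4 giving ≥ 5.)

|A +̂ A| = 6


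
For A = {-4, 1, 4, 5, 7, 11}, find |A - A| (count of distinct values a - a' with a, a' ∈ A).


A - A = {a - a' : a, a' ∈ A}; |A| = 6.
Bounds: 2|A|-1 ≤ |A - A| ≤ |A|² - |A| + 1, i.e. 11 ≤ |A - A| ≤ 31.
Note: 0 ∈ A - A always (from a - a). The set is symmetric: if d ∈ A - A then -d ∈ A - A.
Enumerate nonzero differences d = a - a' with a > a' (then include -d):
Positive differences: {1, 2, 3, 4, 5, 6, 7, 8, 9, 10, 11, 15}
Full difference set: {0} ∪ (positive diffs) ∪ (negative diffs).
|A - A| = 1 + 2·12 = 25 (matches direct enumeration: 25).

|A - A| = 25


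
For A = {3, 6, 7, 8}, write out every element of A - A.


A - A = {a - a' : a, a' ∈ A}.
Compute a - a' for each ordered pair (a, a'):
a = 3: 3-3=0, 3-6=-3, 3-7=-4, 3-8=-5
a = 6: 6-3=3, 6-6=0, 6-7=-1, 6-8=-2
a = 7: 7-3=4, 7-6=1, 7-7=0, 7-8=-1
a = 8: 8-3=5, 8-6=2, 8-7=1, 8-8=0
Collecting distinct values (and noting 0 appears from a-a):
A - A = {-5, -4, -3, -2, -1, 0, 1, 2, 3, 4, 5}
|A - A| = 11

A - A = {-5, -4, -3, -2, -1, 0, 1, 2, 3, 4, 5}


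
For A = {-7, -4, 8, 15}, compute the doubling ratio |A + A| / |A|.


|A| = 4.
Compute A + A by enumerating all 16 pairs.
A + A = {-14, -11, -8, 1, 4, 8, 11, 16, 23, 30}, so |A + A| = 10.
K = |A + A| / |A| = 10/4 = 5/2 ≈ 2.5000.
Reference: AP of size 4 gives K = 7/4 ≈ 1.7500; a fully generic set of size 4 gives K ≈ 2.5000.

|A| = 4, |A + A| = 10, K = 10/4 = 5/2.


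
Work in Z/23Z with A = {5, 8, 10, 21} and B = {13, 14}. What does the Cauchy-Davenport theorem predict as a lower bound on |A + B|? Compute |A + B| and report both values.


Cauchy-Davenport: |A + B| ≥ min(p, |A| + |B| - 1) for A, B nonempty in Z/pZ.
|A| = 4, |B| = 2, p = 23.
CD lower bound = min(23, 4 + 2 - 1) = min(23, 5) = 5.
Compute A + B mod 23 directly:
a = 5: 5+13=18, 5+14=19
a = 8: 8+13=21, 8+14=22
a = 10: 10+13=0, 10+14=1
a = 21: 21+13=11, 21+14=12
A + B = {0, 1, 11, 12, 18, 19, 21, 22}, so |A + B| = 8.
Verify: 8 ≥ 5? Yes ✓.

CD lower bound = 5, actual |A + B| = 8.


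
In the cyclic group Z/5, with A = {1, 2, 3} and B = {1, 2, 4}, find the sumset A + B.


Work in Z/5Z: reduce every sum a + b modulo 5.
Enumerate all 9 pairs:
a = 1: 1+1=2, 1+2=3, 1+4=0
a = 2: 2+1=3, 2+2=4, 2+4=1
a = 3: 3+1=4, 3+2=0, 3+4=2
Distinct residues collected: {0, 1, 2, 3, 4}
|A + B| = 5 (out of 5 total residues).

A + B = {0, 1, 2, 3, 4}


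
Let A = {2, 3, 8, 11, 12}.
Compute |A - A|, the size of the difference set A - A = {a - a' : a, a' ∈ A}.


A - A = {a - a' : a, a' ∈ A}; |A| = 5.
Bounds: 2|A|-1 ≤ |A - A| ≤ |A|² - |A| + 1, i.e. 9 ≤ |A - A| ≤ 21.
Note: 0 ∈ A - A always (from a - a). The set is symmetric: if d ∈ A - A then -d ∈ A - A.
Enumerate nonzero differences d = a - a' with a > a' (then include -d):
Positive differences: {1, 3, 4, 5, 6, 8, 9, 10}
Full difference set: {0} ∪ (positive diffs) ∪ (negative diffs).
|A - A| = 1 + 2·8 = 17 (matches direct enumeration: 17).

|A - A| = 17


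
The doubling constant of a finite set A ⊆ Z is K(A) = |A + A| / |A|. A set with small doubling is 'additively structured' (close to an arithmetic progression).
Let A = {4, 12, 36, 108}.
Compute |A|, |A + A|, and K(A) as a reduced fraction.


|A| = 4.
Compute A + A by enumerating all 16 pairs.
A + A = {8, 16, 24, 40, 48, 72, 112, 120, 144, 216}, so |A + A| = 10.
K = |A + A| / |A| = 10/4 = 5/2 ≈ 2.5000.
Reference: AP of size 4 gives K = 7/4 ≈ 1.7500; a fully generic set of size 4 gives K ≈ 2.5000.

|A| = 4, |A + A| = 10, K = 10/4 = 5/2.


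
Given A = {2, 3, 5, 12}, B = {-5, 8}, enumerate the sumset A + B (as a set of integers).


A + B = {a + b : a ∈ A, b ∈ B}.
Enumerate all |A|·|B| = 4·2 = 8 pairs (a, b) and collect distinct sums.
a = 2: 2+-5=-3, 2+8=10
a = 3: 3+-5=-2, 3+8=11
a = 5: 5+-5=0, 5+8=13
a = 12: 12+-5=7, 12+8=20
Collecting distinct sums: A + B = {-3, -2, 0, 7, 10, 11, 13, 20}
|A + B| = 8

A + B = {-3, -2, 0, 7, 10, 11, 13, 20}


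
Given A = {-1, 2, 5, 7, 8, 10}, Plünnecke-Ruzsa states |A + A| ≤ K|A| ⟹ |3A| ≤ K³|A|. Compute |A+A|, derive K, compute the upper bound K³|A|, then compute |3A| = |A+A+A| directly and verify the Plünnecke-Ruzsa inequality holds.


|A| = 6.
Step 1: Compute A + A by enumerating all 36 pairs.
A + A = {-2, 1, 4, 6, 7, 9, 10, 12, 13, 14, 15, 16, 17, 18, 20}, so |A + A| = 15.
Step 2: Doubling constant K = |A + A|/|A| = 15/6 = 15/6 ≈ 2.5000.
Step 3: Plünnecke-Ruzsa gives |3A| ≤ K³·|A| = (2.5000)³ · 6 ≈ 93.7500.
Step 4: Compute 3A = A + A + A directly by enumerating all triples (a,b,c) ∈ A³; |3A| = 26.
Step 5: Check 26 ≤ 93.7500? Yes ✓.

K = 15/6, Plünnecke-Ruzsa bound K³|A| ≈ 93.7500, |3A| = 26, inequality holds.


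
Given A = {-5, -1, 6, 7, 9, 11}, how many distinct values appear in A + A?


A + A = {a + a' : a, a' ∈ A}; |A| = 6.
General bounds: 2|A| - 1 ≤ |A + A| ≤ |A|(|A|+1)/2, i.e. 11 ≤ |A + A| ≤ 21.
Lower bound 2|A|-1 is attained iff A is an arithmetic progression.
Enumerate sums a + a' for a ≤ a' (symmetric, so this suffices):
a = -5: -5+-5=-10, -5+-1=-6, -5+6=1, -5+7=2, -5+9=4, -5+11=6
a = -1: -1+-1=-2, -1+6=5, -1+7=6, -1+9=8, -1+11=10
a = 6: 6+6=12, 6+7=13, 6+9=15, 6+11=17
a = 7: 7+7=14, 7+9=16, 7+11=18
a = 9: 9+9=18, 9+11=20
a = 11: 11+11=22
Distinct sums: {-10, -6, -2, 1, 2, 4, 5, 6, 8, 10, 12, 13, 14, 15, 16, 17, 18, 20, 22}
|A + A| = 19

|A + A| = 19


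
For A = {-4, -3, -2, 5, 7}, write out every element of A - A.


A - A = {a - a' : a, a' ∈ A}.
Compute a - a' for each ordered pair (a, a'):
a = -4: -4--4=0, -4--3=-1, -4--2=-2, -4-5=-9, -4-7=-11
a = -3: -3--4=1, -3--3=0, -3--2=-1, -3-5=-8, -3-7=-10
a = -2: -2--4=2, -2--3=1, -2--2=0, -2-5=-7, -2-7=-9
a = 5: 5--4=9, 5--3=8, 5--2=7, 5-5=0, 5-7=-2
a = 7: 7--4=11, 7--3=10, 7--2=9, 7-5=2, 7-7=0
Collecting distinct values (and noting 0 appears from a-a):
A - A = {-11, -10, -9, -8, -7, -2, -1, 0, 1, 2, 7, 8, 9, 10, 11}
|A - A| = 15

A - A = {-11, -10, -9, -8, -7, -2, -1, 0, 1, 2, 7, 8, 9, 10, 11}


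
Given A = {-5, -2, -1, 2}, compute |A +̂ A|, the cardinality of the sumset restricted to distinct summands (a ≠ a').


Restricted sumset: A +̂ A = {a + a' : a ∈ A, a' ∈ A, a ≠ a'}.
Equivalently, take A + A and drop any sum 2a that is achievable ONLY as a + a for a ∈ A (i.e. sums representable only with equal summands).
Enumerate pairs (a, a') with a < a' (symmetric, so each unordered pair gives one sum; this covers all a ≠ a'):
  -5 + -2 = -7
  -5 + -1 = -6
  -5 + 2 = -3
  -2 + -1 = -3
  -2 + 2 = 0
  -1 + 2 = 1
Collected distinct sums: {-7, -6, -3, 0, 1}
|A +̂ A| = 5
(Reference bound: |A +̂ A| ≥ 2|A| - 3 for |A| ≥ 2, with |A| = 4 giving ≥ 5.)

|A +̂ A| = 5


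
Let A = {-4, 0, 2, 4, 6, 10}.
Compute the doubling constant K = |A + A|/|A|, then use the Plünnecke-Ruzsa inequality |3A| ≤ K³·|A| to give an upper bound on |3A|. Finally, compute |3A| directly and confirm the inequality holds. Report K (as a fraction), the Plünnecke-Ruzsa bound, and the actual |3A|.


|A| = 6.
Step 1: Compute A + A by enumerating all 36 pairs.
A + A = {-8, -4, -2, 0, 2, 4, 6, 8, 10, 12, 14, 16, 20}, so |A + A| = 13.
Step 2: Doubling constant K = |A + A|/|A| = 13/6 = 13/6 ≈ 2.1667.
Step 3: Plünnecke-Ruzsa gives |3A| ≤ K³·|A| = (2.1667)³ · 6 ≈ 61.0278.
Step 4: Compute 3A = A + A + A directly by enumerating all triples (a,b,c) ∈ A³; |3A| = 20.
Step 5: Check 20 ≤ 61.0278? Yes ✓.

K = 13/6, Plünnecke-Ruzsa bound K³|A| ≈ 61.0278, |3A| = 20, inequality holds.


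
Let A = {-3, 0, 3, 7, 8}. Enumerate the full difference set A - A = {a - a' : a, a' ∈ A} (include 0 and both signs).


A - A = {a - a' : a, a' ∈ A}.
Compute a - a' for each ordered pair (a, a'):
a = -3: -3--3=0, -3-0=-3, -3-3=-6, -3-7=-10, -3-8=-11
a = 0: 0--3=3, 0-0=0, 0-3=-3, 0-7=-7, 0-8=-8
a = 3: 3--3=6, 3-0=3, 3-3=0, 3-7=-4, 3-8=-5
a = 7: 7--3=10, 7-0=7, 7-3=4, 7-7=0, 7-8=-1
a = 8: 8--3=11, 8-0=8, 8-3=5, 8-7=1, 8-8=0
Collecting distinct values (and noting 0 appears from a-a):
A - A = {-11, -10, -8, -7, -6, -5, -4, -3, -1, 0, 1, 3, 4, 5, 6, 7, 8, 10, 11}
|A - A| = 19

A - A = {-11, -10, -8, -7, -6, -5, -4, -3, -1, 0, 1, 3, 4, 5, 6, 7, 8, 10, 11}


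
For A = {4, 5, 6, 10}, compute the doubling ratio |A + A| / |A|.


|A| = 4.
Compute A + A by enumerating all 16 pairs.
A + A = {8, 9, 10, 11, 12, 14, 15, 16, 20}, so |A + A| = 9.
K = |A + A| / |A| = 9/4 (already in lowest terms) ≈ 2.2500.
Reference: AP of size 4 gives K = 7/4 ≈ 1.7500; a fully generic set of size 4 gives K ≈ 2.5000.

|A| = 4, |A + A| = 9, K = 9/4.


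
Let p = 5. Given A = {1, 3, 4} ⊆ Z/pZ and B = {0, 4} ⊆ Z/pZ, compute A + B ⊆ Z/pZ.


Work in Z/5Z: reduce every sum a + b modulo 5.
Enumerate all 6 pairs:
a = 1: 1+0=1, 1+4=0
a = 3: 3+0=3, 3+4=2
a = 4: 4+0=4, 4+4=3
Distinct residues collected: {0, 1, 2, 3, 4}
|A + B| = 5 (out of 5 total residues).

A + B = {0, 1, 2, 3, 4}


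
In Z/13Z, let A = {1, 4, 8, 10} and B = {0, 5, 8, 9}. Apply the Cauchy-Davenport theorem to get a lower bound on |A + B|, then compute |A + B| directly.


Cauchy-Davenport: |A + B| ≥ min(p, |A| + |B| - 1) for A, B nonempty in Z/pZ.
|A| = 4, |B| = 4, p = 13.
CD lower bound = min(13, 4 + 4 - 1) = min(13, 7) = 7.
Compute A + B mod 13 directly:
a = 1: 1+0=1, 1+5=6, 1+8=9, 1+9=10
a = 4: 4+0=4, 4+5=9, 4+8=12, 4+9=0
a = 8: 8+0=8, 8+5=0, 8+8=3, 8+9=4
a = 10: 10+0=10, 10+5=2, 10+8=5, 10+9=6
A + B = {0, 1, 2, 3, 4, 5, 6, 8, 9, 10, 12}, so |A + B| = 11.
Verify: 11 ≥ 7? Yes ✓.

CD lower bound = 7, actual |A + B| = 11.


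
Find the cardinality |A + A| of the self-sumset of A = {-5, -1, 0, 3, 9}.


A + A = {a + a' : a, a' ∈ A}; |A| = 5.
General bounds: 2|A| - 1 ≤ |A + A| ≤ |A|(|A|+1)/2, i.e. 9 ≤ |A + A| ≤ 15.
Lower bound 2|A|-1 is attained iff A is an arithmetic progression.
Enumerate sums a + a' for a ≤ a' (symmetric, so this suffices):
a = -5: -5+-5=-10, -5+-1=-6, -5+0=-5, -5+3=-2, -5+9=4
a = -1: -1+-1=-2, -1+0=-1, -1+3=2, -1+9=8
a = 0: 0+0=0, 0+3=3, 0+9=9
a = 3: 3+3=6, 3+9=12
a = 9: 9+9=18
Distinct sums: {-10, -6, -5, -2, -1, 0, 2, 3, 4, 6, 8, 9, 12, 18}
|A + A| = 14

|A + A| = 14


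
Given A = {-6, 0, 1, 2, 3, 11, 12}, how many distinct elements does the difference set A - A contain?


A - A = {a - a' : a, a' ∈ A}; |A| = 7.
Bounds: 2|A|-1 ≤ |A - A| ≤ |A|² - |A| + 1, i.e. 13 ≤ |A - A| ≤ 43.
Note: 0 ∈ A - A always (from a - a). The set is symmetric: if d ∈ A - A then -d ∈ A - A.
Enumerate nonzero differences d = a - a' with a > a' (then include -d):
Positive differences: {1, 2, 3, 6, 7, 8, 9, 10, 11, 12, 17, 18}
Full difference set: {0} ∪ (positive diffs) ∪ (negative diffs).
|A - A| = 1 + 2·12 = 25 (matches direct enumeration: 25).

|A - A| = 25
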